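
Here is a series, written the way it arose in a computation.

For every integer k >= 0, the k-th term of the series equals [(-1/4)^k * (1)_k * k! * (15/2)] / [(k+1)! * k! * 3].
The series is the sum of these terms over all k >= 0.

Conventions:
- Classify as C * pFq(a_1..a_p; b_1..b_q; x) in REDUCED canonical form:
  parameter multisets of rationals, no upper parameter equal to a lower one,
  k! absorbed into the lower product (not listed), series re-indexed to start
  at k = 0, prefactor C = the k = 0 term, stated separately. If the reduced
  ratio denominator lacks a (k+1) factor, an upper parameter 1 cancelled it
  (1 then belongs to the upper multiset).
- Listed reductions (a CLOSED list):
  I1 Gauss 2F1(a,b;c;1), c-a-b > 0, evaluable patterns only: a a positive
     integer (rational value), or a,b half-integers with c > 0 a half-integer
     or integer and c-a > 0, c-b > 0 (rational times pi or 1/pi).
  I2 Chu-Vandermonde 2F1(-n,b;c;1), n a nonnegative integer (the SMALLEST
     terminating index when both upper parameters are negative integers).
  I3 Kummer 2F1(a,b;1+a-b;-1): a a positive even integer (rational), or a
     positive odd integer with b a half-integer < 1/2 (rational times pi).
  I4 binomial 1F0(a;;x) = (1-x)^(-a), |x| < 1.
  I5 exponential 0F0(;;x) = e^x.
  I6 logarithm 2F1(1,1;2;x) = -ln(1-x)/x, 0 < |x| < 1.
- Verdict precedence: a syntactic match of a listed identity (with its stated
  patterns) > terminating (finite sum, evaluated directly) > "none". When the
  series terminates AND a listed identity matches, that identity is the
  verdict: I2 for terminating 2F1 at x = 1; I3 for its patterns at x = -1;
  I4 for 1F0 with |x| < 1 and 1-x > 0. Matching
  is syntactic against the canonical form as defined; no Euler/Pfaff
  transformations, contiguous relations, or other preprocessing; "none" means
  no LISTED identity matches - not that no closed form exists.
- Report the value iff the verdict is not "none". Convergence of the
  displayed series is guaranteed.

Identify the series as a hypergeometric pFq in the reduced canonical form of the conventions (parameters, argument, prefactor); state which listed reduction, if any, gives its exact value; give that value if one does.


Classification (C = 5/2): 2F1 with upper {1, 1}, lower {2}, argument x = -1/4. Verdict: this is the I6 logarithm reduction (the logarithm: parameters (1,1;2), x = -1/4). Exact value: 10 * ln(5/4).

Key step: t_0 being 5/2, the denominator's factorial ratio (C = 5/2, x = -1/4) is a lower Pochhammer.
Step ratio: r(k) = (-1/4) * (k+1) (k+1) / [(k+2) (k+1)] - rational in k. x = (-1/4); t_0 = 5/2; negate the roots.


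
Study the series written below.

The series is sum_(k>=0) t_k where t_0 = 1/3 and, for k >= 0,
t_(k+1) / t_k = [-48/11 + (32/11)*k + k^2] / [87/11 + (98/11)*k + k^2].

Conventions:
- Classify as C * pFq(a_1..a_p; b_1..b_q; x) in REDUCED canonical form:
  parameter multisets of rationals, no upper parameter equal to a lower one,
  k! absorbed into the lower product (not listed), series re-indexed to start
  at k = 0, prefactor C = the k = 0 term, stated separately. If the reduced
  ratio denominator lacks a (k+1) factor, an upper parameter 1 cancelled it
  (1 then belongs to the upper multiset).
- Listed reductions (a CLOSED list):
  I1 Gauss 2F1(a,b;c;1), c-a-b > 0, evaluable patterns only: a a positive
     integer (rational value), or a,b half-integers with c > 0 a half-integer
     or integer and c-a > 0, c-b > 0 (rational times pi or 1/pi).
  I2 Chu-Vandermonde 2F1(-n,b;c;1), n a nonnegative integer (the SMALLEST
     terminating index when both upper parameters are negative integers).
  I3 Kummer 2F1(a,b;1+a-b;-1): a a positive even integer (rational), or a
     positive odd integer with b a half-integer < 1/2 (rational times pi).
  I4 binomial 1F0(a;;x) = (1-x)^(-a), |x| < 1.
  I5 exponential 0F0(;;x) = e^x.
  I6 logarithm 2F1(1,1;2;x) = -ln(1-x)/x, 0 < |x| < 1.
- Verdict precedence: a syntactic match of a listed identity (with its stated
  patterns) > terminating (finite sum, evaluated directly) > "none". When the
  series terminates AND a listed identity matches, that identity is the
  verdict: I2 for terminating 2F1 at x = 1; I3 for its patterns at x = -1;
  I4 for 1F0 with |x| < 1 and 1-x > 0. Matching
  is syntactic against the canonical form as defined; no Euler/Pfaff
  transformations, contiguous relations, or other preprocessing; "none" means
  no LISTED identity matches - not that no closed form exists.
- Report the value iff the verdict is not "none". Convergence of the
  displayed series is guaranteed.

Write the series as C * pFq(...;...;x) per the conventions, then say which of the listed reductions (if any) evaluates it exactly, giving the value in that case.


With C = 1/3: the canonical form is 2F1(-12/11, 4; 87/11; 1). Verdict: the Gauss summation I1 matches (x = 1: the Gamma ratio telescopes since c-a-b = 5 > 0 and a = 4 in Z>0). Value: 31863/204974.

Structural cue: t_0 being 1/3, the expanded ratio factors over Q; C = 1/3, x = 1, roots give parameters.
Term ratio: r(k) = 1 * (k-12/11) (k+4) / [(k+87/11) (k+1)] - poly over poly, x = 1 from leading terms; C = 1/3 at k = 0.


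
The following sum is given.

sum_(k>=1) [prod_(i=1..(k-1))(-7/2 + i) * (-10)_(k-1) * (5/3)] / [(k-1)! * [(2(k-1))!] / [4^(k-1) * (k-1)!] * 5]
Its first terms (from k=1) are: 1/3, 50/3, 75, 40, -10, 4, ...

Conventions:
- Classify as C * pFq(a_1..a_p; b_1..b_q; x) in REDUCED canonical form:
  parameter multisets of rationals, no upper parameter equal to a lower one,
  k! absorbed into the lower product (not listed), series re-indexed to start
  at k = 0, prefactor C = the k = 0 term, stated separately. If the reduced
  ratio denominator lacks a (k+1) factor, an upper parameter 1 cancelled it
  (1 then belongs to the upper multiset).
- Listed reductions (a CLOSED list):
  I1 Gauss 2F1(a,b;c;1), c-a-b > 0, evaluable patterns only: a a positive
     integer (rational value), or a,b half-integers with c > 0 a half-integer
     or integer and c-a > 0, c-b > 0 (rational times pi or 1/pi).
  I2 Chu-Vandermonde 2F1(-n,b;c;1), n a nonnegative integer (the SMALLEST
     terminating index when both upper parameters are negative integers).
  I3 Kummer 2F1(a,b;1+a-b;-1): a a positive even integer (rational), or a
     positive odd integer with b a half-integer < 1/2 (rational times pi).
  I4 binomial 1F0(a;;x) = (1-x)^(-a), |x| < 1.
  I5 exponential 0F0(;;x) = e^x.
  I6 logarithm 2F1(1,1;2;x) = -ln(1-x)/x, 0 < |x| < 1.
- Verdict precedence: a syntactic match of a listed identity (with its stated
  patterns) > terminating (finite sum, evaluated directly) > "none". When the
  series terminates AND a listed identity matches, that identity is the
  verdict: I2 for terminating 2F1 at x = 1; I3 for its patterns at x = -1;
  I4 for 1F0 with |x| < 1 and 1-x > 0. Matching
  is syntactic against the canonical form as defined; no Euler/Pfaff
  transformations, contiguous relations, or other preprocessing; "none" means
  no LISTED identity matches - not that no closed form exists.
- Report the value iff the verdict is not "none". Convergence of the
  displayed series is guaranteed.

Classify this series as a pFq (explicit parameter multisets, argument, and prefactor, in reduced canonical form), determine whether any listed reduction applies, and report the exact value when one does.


With C = 1/3: the canonical form is 2F1(-10, -5/2; 1/2; 1). Verdict: the Chu-Vandermonde identity I2 fires (terminating 2F1 at x = 1 with n = 10, b = -5/2, c = 1/2). Sum: 524288/4199.

The tell: with t_0 = 1/3, the running product (prefactor 1/3) telescopes to a rising factorial.
Term ratio: r(k) = 1 * (k-10) (k-5/2) / [(k+1/2) (k+1)] - poly over poly, x = 1 from leading terms; C = 1/3 at k = 0.


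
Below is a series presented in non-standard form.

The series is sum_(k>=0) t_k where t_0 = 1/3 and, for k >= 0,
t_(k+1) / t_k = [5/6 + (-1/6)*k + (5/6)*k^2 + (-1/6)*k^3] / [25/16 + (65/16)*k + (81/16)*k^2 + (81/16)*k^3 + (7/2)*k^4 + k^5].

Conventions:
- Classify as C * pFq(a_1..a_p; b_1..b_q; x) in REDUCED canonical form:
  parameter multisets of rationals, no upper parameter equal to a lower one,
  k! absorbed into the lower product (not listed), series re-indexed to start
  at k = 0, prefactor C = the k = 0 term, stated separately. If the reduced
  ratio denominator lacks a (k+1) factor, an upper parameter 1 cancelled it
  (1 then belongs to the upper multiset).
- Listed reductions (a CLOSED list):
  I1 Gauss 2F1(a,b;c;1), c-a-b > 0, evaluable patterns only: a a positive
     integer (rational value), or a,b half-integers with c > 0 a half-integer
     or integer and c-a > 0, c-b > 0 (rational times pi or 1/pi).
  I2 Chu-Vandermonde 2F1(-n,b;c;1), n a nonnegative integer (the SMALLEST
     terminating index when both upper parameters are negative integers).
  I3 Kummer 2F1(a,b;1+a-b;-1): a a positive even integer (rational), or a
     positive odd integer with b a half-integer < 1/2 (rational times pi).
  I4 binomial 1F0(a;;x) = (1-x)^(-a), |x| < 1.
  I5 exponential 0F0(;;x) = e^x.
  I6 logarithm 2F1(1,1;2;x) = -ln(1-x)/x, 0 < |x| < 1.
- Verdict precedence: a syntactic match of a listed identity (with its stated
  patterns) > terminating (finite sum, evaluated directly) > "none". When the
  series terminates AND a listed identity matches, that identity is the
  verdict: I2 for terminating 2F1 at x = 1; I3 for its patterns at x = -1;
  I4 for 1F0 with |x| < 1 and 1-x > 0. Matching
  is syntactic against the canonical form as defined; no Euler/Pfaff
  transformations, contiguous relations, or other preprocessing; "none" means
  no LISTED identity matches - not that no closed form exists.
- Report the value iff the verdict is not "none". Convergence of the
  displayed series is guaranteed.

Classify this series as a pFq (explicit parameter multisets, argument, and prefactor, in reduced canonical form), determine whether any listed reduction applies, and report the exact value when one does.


First insight: t_0 = 1/3 here, and cancel k^2 + 1 from the displayed ratio first; then C = 1/3.
Ratio: r(k) = (-1/6) * (k-5) / [(k+5/4) (k+5/4) (k+1)] - poly over poly, x = (-1/6) from leading terms; C = 1/3 at k = 0.

Classification (C = 1/3): 1F2 with upper {-5}, lower {5/4, 5/4}, argument x = -1/6. Verdict: terminating - the sum ends at index 5 because -5 is a negative integer; exact evaluation follows. Exact value: 16629500639123/31796234604225.


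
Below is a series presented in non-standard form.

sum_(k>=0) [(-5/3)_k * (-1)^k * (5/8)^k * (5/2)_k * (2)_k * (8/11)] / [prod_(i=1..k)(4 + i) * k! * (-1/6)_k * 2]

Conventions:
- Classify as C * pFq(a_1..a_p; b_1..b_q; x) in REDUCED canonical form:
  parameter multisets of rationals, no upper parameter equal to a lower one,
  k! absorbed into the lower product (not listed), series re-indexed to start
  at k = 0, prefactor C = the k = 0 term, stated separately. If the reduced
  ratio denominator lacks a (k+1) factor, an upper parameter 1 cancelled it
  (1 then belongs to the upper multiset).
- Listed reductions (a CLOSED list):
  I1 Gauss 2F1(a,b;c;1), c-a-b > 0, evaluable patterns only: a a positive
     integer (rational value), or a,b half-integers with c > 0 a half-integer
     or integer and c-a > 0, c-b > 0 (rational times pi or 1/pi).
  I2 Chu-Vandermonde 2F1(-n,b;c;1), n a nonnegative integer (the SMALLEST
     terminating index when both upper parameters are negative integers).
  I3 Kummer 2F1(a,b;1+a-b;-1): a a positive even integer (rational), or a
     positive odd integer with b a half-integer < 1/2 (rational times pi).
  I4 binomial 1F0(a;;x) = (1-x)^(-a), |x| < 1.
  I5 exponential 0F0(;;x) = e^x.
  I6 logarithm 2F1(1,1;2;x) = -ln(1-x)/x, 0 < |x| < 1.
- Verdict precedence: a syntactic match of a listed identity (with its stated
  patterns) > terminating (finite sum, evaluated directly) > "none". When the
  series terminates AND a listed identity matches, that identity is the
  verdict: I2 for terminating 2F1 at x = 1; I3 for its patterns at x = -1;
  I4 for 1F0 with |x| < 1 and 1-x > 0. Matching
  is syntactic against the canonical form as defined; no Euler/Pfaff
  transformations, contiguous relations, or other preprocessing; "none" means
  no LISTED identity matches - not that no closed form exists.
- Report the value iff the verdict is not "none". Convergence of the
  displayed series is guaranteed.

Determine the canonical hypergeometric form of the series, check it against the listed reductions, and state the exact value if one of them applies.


Canonical form: C = 4/11 times 3F2 with upper {-5/3, 2, 5/2}, lower {-1/6, 5}, x = -5/8. Verdict: none. Every listed pattern misses the 3F2 form at -5/8, upper {-5/3, 2, 5/2}.

First insight: from the first term 4/11: the (-1)^k factor (C = 4/11) folds into the argument's sign.
Adjacent-term ratio: r(k) = (-5/8) * (k-5/3) (k+2) (k+5/2) / [(k-1/6) (k+5) (k+1)] - rational in k. x = (-5/8); t_0 = 4/11; negate the roots.


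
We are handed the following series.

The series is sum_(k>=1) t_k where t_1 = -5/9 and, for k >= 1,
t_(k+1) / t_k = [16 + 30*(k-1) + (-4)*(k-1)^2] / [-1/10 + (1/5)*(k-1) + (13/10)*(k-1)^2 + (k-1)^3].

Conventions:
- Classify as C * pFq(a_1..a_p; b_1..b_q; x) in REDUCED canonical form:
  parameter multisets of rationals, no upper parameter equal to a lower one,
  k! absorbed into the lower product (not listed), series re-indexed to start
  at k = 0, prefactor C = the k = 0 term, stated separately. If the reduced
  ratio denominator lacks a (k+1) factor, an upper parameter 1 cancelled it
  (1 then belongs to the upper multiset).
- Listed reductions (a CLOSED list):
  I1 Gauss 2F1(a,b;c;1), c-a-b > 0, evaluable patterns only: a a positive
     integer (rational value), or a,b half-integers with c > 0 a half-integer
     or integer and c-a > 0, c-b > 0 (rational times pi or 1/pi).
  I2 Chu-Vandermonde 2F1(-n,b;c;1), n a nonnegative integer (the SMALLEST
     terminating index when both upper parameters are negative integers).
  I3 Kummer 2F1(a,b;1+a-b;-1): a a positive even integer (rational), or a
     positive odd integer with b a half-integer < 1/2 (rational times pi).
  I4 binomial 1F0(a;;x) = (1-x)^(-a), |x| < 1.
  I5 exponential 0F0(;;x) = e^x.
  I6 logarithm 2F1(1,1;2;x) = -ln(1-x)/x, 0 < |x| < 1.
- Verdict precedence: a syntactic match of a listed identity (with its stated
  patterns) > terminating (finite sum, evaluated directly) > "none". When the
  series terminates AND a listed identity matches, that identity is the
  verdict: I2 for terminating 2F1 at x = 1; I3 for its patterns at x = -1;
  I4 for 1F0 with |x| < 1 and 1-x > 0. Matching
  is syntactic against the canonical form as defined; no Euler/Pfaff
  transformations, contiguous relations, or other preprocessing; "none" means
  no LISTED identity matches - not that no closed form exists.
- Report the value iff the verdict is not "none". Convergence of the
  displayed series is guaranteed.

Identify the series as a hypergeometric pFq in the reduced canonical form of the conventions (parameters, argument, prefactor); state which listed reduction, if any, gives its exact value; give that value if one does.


Classification (C = -5/9): 1F1 with upper {-8}, lower {-1/5}, argument x = -4. Verdict: terminating - upper parameter -8 makes this a finite sum (last index 8), evaluated exactly. Value: 582323440585/15933267.

Structural cue: from the first term -5/9: the ratio is unreduced: k + 1/2 divides both sides (C = -5/9).
Adjacent-term ratio: r(k) = (-4) * (k-8) / [(k-1/5) (k+1)] - poly over poly, x = (-4) from leading terms; C = -5/9 at k = 0.


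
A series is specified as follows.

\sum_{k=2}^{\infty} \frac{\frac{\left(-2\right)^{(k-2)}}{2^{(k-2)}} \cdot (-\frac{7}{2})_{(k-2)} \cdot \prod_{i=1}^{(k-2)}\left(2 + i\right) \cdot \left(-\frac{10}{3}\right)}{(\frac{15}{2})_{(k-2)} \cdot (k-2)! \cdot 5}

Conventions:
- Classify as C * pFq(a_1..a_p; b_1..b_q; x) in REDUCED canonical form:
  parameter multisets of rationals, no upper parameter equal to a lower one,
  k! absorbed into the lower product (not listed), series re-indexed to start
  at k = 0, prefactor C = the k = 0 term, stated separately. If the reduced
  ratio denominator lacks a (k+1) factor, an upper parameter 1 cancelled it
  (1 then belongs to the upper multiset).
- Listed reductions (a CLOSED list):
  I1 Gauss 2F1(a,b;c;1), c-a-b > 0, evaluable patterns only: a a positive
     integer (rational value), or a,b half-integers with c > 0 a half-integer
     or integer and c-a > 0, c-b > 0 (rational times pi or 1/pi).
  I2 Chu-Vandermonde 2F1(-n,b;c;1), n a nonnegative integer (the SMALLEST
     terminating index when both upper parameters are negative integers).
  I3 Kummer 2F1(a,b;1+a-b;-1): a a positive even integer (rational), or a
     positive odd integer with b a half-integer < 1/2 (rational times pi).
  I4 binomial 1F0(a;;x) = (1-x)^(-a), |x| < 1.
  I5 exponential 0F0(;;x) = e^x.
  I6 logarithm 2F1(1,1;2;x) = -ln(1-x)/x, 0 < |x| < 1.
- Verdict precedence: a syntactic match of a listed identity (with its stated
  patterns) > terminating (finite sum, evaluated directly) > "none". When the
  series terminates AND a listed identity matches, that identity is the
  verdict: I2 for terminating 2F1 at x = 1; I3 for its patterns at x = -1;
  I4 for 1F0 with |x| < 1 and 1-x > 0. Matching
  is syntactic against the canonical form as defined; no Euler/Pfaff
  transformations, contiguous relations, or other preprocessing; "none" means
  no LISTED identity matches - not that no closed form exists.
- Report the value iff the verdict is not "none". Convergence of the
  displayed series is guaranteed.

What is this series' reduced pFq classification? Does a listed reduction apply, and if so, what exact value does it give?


Prefactor -\frac{2}{3}, argument -1: 2F1 with upper {-\frac{7}{2}, 3} over lower {\frac{15}{2}}. Verdict: the Kummer evaluation I3 matches (x = -1; c = \frac{15}{2} equals 1+a-b for upper {-\frac{7}{2}, 3}: listed pattern). Value: \left(-\frac{3003}{4096}\right) \cdot \pi.

Key observation: from the first term -\frac{2}{3}: the constant factors (C = -2/3, x = -1) combine into one prefactor.
Ratio: r(k) = -1 * (k-\frac{7}{2}) (k+3) / [(k+\frac{15}{2}) (k+1)] - rational in k, leading ratio -1; with t_0 = -\frac{2}{3}, classification follows.


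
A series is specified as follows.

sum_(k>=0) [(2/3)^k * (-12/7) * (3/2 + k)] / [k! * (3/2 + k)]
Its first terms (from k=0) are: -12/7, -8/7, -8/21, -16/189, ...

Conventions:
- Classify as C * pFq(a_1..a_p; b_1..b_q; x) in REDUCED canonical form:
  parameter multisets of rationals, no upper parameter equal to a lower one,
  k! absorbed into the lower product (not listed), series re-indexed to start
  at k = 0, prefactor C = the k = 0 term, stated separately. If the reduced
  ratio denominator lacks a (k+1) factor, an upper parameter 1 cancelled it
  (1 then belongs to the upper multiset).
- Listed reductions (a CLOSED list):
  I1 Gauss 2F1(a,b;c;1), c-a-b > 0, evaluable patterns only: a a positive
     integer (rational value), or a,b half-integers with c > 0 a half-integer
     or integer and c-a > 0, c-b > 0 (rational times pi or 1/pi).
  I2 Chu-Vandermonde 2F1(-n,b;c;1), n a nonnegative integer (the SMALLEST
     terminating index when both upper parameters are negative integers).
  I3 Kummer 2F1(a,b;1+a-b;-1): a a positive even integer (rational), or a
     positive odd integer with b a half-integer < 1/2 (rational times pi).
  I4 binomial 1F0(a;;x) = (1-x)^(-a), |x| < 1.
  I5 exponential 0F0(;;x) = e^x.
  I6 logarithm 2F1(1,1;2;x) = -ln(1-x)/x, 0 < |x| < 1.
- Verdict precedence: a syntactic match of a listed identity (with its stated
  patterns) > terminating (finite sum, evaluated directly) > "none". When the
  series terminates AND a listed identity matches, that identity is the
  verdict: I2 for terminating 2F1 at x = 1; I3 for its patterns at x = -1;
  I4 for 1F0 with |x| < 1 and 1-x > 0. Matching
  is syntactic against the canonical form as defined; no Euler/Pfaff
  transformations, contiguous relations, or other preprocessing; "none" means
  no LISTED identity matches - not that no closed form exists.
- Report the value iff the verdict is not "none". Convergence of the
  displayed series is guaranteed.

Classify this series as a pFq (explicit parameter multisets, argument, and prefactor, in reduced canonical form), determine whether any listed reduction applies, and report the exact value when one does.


x = 2/3 here; the reduced form reads 0F0, upper {-}, lower {-}, C = -12/7. Verdict: the I5 exponential reduction matches (the 0F0 exponential series at x = 2/3). Value: (-12/7) * e^(2/3).

First insight: x = (2/3) and k + 3/2 divides numerator and denominator alike; C = -12/7 after cancelling.
Consecutive-term ratio: r(k) = (2/3) * 1 / [(k+1)] - poly over poly, x = (2/3) from leading terms; C = -12/7 at k = 0.


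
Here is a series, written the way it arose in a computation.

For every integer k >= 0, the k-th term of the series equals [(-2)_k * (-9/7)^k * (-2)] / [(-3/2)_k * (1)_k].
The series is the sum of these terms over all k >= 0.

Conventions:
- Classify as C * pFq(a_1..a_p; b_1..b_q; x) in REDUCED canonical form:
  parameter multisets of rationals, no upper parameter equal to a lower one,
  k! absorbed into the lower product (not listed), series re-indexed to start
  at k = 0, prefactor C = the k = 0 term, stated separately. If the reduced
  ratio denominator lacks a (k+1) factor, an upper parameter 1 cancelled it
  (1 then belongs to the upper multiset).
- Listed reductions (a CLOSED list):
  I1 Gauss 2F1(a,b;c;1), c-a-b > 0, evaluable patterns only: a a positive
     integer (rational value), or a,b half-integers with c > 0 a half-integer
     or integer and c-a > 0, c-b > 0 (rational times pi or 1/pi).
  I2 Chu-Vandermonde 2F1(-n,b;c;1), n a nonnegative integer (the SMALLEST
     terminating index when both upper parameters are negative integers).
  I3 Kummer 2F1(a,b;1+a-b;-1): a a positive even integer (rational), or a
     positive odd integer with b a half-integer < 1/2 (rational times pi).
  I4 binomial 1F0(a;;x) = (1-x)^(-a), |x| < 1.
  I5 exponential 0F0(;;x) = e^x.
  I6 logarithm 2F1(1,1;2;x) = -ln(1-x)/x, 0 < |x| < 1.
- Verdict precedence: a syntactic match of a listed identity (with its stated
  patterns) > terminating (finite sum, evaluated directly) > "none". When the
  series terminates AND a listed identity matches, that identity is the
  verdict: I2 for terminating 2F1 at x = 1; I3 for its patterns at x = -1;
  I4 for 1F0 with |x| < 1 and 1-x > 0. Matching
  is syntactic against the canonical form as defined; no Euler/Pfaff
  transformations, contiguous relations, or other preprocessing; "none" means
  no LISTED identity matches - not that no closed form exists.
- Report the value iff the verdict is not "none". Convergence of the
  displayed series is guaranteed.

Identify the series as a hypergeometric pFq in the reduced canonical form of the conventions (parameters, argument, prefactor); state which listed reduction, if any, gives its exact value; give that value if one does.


Reduced: x = -9/7, 1F1, upper = {-2}, lower = {-3/2}, C = -2. Verdict: terminating. With -2 upstairs the series is a 3-term polynomial sum; evaluated term by term. Its exact value is -146/49.

The tell: t_0 = -2 here, and (1)_k (prefactor -2) is k! itself.
Term ratio: r(k) = (-9/7) * (k-2) / [(k-3/2) (k+1)] ; factor over Q: parameters, x = (-9/7), and C = -2.


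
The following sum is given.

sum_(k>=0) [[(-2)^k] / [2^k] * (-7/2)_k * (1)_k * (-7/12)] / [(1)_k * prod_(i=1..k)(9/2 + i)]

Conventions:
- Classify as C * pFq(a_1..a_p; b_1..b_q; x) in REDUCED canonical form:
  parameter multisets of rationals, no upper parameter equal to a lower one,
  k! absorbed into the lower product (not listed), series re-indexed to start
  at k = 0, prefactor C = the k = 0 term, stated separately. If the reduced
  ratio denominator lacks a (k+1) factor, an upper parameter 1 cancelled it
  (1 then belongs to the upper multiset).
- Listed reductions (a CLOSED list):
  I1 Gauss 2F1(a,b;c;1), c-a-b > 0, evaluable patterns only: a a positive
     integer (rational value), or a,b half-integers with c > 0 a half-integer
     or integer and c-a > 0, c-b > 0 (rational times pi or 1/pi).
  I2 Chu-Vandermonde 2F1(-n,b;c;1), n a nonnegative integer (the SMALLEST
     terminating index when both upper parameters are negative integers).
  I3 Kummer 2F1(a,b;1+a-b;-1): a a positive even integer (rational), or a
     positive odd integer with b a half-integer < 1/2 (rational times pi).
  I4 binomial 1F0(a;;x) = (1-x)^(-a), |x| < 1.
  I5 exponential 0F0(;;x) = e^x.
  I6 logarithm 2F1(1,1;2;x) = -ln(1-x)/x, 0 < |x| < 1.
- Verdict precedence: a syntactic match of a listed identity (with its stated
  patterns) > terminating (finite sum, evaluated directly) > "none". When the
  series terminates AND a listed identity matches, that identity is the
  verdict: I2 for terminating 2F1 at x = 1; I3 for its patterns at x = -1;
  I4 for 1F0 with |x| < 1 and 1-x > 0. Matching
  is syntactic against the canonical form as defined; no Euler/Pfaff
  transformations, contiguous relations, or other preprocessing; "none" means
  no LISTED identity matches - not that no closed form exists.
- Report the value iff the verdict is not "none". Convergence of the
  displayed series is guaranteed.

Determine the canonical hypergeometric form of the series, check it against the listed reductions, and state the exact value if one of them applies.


The series (x = -1) is 2F1: upper {-7/2, 1}, lower {11/2}, prefactor -7/12. Verdict: the Kummer evaluation I3 matches (x = -1; c = 11/2 equals 1+a-b for upper {-7/2, 1}: listed pattern). Its exact value is (-735/2048) * pi.

Key step: with t_0 = -7/12, the lower running product (prefactor -7/12) is a rising factorial.
Ratio: r(k) = (-1) * (k-7/2) (k+1) / [(k+11/2) (k+1)] - rational in k, leading ratio (-1); with t_0 = -7/12, classification follows.


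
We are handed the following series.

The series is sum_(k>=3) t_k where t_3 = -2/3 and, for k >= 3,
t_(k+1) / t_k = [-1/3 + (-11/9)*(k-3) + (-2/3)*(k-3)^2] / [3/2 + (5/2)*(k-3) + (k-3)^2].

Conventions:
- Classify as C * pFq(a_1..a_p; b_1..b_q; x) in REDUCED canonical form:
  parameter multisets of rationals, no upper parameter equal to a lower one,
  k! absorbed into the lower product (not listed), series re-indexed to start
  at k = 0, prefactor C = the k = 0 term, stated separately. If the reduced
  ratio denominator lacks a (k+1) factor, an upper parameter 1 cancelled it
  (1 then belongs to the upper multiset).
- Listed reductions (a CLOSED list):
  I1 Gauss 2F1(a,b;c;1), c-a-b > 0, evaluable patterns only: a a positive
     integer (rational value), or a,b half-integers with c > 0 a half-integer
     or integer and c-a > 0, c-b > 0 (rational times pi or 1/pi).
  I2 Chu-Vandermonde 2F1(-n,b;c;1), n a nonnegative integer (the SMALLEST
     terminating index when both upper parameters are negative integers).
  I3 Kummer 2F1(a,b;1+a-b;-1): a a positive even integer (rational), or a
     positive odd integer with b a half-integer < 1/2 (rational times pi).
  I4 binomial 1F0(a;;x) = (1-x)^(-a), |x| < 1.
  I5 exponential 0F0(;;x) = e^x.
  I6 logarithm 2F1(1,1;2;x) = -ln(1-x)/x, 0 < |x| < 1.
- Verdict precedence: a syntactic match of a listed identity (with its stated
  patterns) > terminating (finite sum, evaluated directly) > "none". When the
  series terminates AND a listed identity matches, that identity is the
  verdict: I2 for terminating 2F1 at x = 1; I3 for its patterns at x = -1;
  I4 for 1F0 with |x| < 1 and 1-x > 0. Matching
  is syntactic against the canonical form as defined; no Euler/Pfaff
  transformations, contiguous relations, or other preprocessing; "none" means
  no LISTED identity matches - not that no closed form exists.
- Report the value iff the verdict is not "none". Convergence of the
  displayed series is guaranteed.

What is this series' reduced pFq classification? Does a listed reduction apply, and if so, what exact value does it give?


At argument -2/3: a 1F0 with upper {1/3}, lower {-}, scaled by C = -2/3. Verdict: the I4 binomial reduction matches (the 1F0 binomial series: exponent -1/3, x = -2/3). Sum: (-2/3) * (5/3)^(-1/3).

First insight: with t_0 = -2/3, roots of the ratio polynomials (prefactor -2/3) are the negated parameters.
Term ratio: r(k) = (-2/3) * (k+1/3) / [(k+1)] - rational in k, leading ratio (-2/3); with t_0 = -2/3, classification follows.


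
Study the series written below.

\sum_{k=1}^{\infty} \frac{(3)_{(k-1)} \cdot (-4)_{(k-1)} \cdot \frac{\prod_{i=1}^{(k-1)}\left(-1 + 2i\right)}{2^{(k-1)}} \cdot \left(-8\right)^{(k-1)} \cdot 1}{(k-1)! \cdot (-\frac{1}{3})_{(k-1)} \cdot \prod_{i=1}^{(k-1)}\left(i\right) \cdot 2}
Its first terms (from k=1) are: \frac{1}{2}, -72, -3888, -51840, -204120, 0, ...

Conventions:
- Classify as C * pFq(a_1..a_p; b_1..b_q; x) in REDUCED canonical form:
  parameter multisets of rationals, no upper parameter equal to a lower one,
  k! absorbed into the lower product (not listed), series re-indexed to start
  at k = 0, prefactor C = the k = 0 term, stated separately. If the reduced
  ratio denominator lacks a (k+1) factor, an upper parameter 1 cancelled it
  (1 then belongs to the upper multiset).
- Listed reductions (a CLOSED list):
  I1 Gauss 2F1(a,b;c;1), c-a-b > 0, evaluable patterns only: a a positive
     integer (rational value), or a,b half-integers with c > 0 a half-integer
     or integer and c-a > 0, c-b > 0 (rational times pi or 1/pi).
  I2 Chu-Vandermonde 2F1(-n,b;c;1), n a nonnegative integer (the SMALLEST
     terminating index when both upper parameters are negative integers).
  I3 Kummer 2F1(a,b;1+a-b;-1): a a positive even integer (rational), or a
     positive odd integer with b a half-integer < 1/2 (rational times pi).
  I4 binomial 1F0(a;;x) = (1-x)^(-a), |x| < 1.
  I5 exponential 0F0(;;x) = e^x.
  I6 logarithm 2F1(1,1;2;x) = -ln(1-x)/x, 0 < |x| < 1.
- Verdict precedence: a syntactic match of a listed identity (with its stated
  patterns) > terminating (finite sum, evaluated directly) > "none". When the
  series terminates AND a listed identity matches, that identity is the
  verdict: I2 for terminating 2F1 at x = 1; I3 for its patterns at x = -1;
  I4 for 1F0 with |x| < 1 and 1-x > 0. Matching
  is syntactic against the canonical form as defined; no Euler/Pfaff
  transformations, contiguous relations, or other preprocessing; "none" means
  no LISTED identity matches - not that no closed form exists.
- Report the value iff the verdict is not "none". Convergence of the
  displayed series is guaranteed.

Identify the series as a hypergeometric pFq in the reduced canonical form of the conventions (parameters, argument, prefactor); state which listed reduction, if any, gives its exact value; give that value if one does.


With C = \frac{1}{2}: the canonical form is 3F2(-4, \frac{1}{2}, 3; -\frac{1}{3}, 1; -8). Verdict: terminating at k = 4: the factor (-4)_k kills every later term; summing the 5 survivors is exact. Sum: -\frac{519839}{2}.

Key step: with t_0 = \frac{1}{2}, the odd product 1*3*...*(2k-1) (prefactor 1/2) is 2^k (1/2)_k.
Term ratio: r(k) = -8 * (k-4) (k+\frac{1}{2}) (k+3) / [(k-\frac{1}{3}) (k+1) (k+1)] ; factor over Q: parameters, x = -8, and C = \frac{1}{2}.


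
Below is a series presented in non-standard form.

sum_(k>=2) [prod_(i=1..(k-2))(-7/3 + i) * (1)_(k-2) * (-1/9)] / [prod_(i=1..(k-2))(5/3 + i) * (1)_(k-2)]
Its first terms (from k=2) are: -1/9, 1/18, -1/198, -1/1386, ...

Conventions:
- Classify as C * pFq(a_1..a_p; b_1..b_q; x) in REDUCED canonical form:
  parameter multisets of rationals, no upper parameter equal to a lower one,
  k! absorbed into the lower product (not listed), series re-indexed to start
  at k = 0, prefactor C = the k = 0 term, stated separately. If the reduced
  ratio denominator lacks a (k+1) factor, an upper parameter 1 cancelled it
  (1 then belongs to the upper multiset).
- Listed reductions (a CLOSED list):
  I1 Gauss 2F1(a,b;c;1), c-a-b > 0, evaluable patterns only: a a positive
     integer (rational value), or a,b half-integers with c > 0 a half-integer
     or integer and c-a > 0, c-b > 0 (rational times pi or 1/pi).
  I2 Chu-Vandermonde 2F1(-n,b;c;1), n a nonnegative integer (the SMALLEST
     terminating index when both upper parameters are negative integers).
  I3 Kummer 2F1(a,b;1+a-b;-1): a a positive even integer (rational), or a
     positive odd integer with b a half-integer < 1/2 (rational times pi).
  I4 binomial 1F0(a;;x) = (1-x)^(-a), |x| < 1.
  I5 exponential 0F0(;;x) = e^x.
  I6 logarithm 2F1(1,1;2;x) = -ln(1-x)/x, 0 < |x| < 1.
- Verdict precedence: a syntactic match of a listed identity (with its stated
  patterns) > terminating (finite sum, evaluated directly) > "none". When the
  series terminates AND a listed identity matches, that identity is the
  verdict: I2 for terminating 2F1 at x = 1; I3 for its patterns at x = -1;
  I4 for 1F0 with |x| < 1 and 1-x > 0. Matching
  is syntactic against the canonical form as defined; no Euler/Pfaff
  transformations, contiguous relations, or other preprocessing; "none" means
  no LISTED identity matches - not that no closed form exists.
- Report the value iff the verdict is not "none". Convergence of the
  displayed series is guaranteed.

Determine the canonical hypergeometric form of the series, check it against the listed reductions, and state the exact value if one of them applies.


Reduced: x = 1, 2F1, upper = {-4/3, 1}, lower = {8/3}, C = -1/9. Verdict (x = 1): the Gauss summation I1 applies (x = 1: the Gamma ratio telescopes since c-a-b = 3 > 0 and a = 1 in Z>0). Hence: -5/81.

Key observation: with t_0 = -1/9, the running product (C = -1/9) telescopes to a rising factorial.
Term ratio: r(k) = 1 * (k-4/3) (k+1) / [(k+8/3) (k+1)] - rational in k. x = 1; t_0 = -1/9; negate the roots.


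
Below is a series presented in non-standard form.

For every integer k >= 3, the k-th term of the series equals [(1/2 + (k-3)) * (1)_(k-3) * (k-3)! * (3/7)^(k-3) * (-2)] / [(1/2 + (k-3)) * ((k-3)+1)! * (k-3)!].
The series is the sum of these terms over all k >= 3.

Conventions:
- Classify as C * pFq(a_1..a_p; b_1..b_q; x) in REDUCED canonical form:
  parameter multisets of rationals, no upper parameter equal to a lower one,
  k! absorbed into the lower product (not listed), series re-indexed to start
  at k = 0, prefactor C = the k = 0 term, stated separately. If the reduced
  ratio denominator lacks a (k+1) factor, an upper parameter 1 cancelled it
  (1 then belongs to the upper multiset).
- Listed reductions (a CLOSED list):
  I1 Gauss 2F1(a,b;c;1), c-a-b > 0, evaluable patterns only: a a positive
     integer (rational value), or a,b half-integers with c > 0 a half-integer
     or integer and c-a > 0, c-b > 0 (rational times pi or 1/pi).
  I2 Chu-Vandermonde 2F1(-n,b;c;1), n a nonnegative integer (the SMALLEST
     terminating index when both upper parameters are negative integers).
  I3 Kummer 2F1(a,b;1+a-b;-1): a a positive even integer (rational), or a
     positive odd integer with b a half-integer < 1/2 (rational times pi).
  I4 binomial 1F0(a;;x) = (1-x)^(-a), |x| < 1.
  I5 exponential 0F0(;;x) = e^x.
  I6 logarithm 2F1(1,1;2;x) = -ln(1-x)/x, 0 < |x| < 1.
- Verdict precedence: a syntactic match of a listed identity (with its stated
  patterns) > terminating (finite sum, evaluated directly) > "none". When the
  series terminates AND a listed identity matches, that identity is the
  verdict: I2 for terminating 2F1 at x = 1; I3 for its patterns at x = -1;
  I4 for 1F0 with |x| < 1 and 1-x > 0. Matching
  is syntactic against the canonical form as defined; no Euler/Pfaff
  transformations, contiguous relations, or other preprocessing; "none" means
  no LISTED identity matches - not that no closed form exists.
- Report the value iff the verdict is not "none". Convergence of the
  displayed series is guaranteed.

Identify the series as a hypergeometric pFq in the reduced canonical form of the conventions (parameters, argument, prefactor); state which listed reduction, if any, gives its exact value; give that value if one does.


This is -2 * 2F1(1, 1; 2; 3/7) in reduced canonical form. Verdict: the I6 logarithm reduction fires (the logarithm: parameters (1,1;2), x = 3/7). Value: (14/3) * ln(4/7).

Key step: x = (3/7) and the factorial ratio (C = -2, x = 3/7) (k+a-1)!/(a-1)! is a rising factorial (a)_k.
Consecutive-term ratio: r(k) = (3/7) * (k+1) (k+1) / [(k+2) (k+1)] - rational in k, leading ratio (3/7); with t_0 = -2, classification follows.


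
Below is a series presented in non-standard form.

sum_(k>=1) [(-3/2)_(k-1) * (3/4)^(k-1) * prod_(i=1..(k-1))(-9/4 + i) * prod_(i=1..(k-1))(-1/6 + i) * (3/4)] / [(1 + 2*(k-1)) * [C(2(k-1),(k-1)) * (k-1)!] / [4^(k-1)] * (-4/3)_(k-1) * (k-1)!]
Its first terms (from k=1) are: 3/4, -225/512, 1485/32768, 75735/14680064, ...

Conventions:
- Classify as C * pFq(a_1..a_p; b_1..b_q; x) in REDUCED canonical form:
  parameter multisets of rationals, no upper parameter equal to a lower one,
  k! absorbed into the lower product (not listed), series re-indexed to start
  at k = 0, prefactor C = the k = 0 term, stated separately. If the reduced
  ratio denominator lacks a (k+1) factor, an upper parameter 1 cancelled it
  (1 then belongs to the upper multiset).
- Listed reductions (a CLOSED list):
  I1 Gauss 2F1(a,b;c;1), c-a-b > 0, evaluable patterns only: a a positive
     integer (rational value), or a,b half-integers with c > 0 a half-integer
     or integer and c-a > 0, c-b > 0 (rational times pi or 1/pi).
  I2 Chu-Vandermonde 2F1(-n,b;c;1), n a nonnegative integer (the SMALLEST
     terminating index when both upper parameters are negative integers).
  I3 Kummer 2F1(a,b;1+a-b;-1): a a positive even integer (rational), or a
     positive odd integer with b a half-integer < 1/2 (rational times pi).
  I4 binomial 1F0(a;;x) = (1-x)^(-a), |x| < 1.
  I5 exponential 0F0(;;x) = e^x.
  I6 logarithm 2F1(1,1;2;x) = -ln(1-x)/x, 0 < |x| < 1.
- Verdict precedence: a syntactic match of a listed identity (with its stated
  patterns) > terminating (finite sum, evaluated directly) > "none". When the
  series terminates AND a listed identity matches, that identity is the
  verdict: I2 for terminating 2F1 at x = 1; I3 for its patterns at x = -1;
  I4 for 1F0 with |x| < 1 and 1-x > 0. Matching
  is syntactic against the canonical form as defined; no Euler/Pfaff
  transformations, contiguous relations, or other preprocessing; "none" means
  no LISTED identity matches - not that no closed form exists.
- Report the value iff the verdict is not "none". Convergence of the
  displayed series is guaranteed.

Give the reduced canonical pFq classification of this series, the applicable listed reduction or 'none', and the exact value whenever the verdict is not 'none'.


With C = 3/4: the canonical form is 3F2(-3/2, -5/4, 5/6; -4/3, 3/2; 3/4). Verdict: none here - no I1-I6 shape fits x = 3/4 with lower {-4/3, 3/2}.

Structural cue: t_0 = 3/4 here, and the lower (2k+1) factor (C = 3/4, x = 3/4) shifts a half-integer Pochhammer.
Consecutive-term ratio: r(k) = (3/4) * (k-3/2) (k-5/4) (k+5/6) / [(k-4/3) (k+3/2) (k+1)] - rational in k, leading ratio (3/4); with t_0 = 3/4, classification follows.


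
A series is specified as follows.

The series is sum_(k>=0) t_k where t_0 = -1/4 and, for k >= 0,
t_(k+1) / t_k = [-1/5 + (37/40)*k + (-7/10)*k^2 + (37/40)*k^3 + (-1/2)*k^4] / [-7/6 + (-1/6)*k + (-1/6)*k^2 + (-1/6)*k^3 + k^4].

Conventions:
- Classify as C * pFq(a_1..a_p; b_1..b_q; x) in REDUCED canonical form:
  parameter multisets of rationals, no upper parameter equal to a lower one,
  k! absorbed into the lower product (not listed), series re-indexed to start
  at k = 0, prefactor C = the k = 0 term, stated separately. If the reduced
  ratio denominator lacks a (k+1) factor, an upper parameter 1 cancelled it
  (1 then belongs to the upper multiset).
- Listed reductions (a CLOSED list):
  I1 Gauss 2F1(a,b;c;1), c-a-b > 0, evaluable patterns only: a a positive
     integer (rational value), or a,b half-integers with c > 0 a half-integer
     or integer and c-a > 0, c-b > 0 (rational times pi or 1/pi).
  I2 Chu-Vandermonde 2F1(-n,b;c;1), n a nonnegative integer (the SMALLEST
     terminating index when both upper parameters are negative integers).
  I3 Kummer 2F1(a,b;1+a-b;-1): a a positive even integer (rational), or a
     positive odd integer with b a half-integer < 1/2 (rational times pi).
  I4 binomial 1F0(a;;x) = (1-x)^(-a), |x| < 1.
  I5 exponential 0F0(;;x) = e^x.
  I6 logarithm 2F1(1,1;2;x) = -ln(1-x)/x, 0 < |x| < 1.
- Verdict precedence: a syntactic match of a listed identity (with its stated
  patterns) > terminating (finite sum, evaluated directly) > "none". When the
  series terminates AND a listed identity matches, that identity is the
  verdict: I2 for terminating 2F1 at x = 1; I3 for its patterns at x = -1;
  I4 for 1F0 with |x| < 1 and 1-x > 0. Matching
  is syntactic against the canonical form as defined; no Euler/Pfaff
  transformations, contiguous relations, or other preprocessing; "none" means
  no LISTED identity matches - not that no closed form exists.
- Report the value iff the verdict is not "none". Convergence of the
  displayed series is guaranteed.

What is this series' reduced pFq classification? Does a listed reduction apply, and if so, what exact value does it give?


At argument -1/2: a 2F1 with upper {-8/5, -1/4}, lower {-7/6}, scaled by C = -1/4. Verdict: no listed reduction: x = -1/2 and upper {-8/5, -1/4} fail every I1-I6 pattern.

Key observation: t_0 being -1/4, roots of the ratio polynomials (C = -1/4, x = -1/2) are the negated parameters.
Term ratio: r(k) = (-1/2) * (k-8/5) (k-1/4) / [(k-7/6) (k+1)] ; factor over Q: parameters, x = (-1/2), and C = -1/4.
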